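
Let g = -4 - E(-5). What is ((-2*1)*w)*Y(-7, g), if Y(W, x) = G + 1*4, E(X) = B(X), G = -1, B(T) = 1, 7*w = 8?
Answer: -48/7 ≈ -6.8571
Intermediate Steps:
w = 8/7 (w = (⅐)*8 = 8/7 ≈ 1.1429)
E(X) = 1
g = -5 (g = -4 - 1*1 = -4 - 1 = -5)
Y(W, x) = 3 (Y(W, x) = -1 + 1*4 = -1 + 4 = 3)
((-2*1)*w)*Y(-7, g) = (-2*1*(8/7))*3 = -2*8/7*3 = -16/7*3 = -48/7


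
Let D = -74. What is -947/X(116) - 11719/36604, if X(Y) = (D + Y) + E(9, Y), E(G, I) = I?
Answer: -18257795/2891716 ≈ -6.3138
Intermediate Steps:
X(Y) = -74 + 2*Y (X(Y) = (-74 + Y) + Y = -74 + 2*Y)
-947/X(116) - 11719/36604 = -947/(-74 + 2*116) - 11719/36604 = -947/(-74 + 232) - 11719*1/36604 = -947/158 - 11719/36604 = -18257795/2891716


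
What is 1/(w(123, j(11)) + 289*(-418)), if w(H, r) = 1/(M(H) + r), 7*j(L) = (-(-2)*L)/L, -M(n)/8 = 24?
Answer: -1342/162116291 ≈ -8.2780e-6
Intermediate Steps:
M(n) = -192 (M(n) = -8*24 = -192)
j(L) = 2/7 (j(L) = ((-(-2)*L)/L)/7 = ((2*L)/L)/7 = (⅐)*2 = 2/7)
w(H, r) = 1/(-192 + r)
1/(w(123, j(11)) + 289*(-418)) = 1/(1/(-192 + 2/7) + 289*(-418)) = 1/(1/(-1342/7) - 120802) = 1/(-7/1342 - 120802) = 1/(-162116291/1342) = -1342/162116291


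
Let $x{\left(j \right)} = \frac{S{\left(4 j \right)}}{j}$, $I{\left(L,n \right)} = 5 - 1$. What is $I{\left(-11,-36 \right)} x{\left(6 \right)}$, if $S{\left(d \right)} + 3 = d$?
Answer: $14$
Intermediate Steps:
$S{\left(d \right)} = -3 + d$
$I{\left(L,n \right)} = 4$
$x{\left(j \right)} = \frac{-3 + 4 j}{j}$
$I{\left(-11,-36 \right)} x{\left(6 \right)} = 4 \left(4 - \frac{3}{6}\right) = 4 \left(4 - \frac{1}{2}\right) = 4 \cdot \frac{7}{2} = 14$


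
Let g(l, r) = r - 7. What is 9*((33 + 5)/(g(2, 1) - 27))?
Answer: -114/11 ≈ -10.364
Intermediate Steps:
g(l, r) = -7 + r
9*((33 + 5)/(g(2, 1) - 27)) = 9*((33 + 5)/((-7 + 1) - 27)) = 9*(38/(-6 - 27)) = 9*(38/(-33)) = 9*(38*(-1/33)) = 9*(-38/33) = -114/11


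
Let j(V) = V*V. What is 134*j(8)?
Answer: 8576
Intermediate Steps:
j(V) = V**2
134*j(8) = 134*8**2 = 134*64 = 8576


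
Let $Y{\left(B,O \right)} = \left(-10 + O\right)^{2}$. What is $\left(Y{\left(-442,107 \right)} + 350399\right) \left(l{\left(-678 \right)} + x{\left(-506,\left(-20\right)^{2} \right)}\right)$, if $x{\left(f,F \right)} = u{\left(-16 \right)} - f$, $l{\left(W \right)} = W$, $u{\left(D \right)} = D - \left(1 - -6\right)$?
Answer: $-70162560$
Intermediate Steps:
$u{\left(D \right)} = -7 + D$ ($u{\left(D \right)} = D - \left(1 + 6\right) = D - 7 = -7 + D$)
$x{\left(f,F \right)} = -23 - f$ ($x{\left(f,F \right)} = \left(-7 - 16\right) - f = -23 - f$)
$\left(Y{\left(-442,107 \right)} + 350399\right) \left(l{\left(-678 \right)} + x{\left(-506,\left(-20\right)^{2} \right)}\right) = \left(\left(-10 + 107\right)^{2} + 350399\right) \left(-678 - -483\right) = \left(97^{2} + 350399\right) \left(-678 + \left(-23 + 506\right)\right) = \left(9409 + 350399\right) \left(-678 + 483\right) = 359808 \left(-195\right) = -70162560$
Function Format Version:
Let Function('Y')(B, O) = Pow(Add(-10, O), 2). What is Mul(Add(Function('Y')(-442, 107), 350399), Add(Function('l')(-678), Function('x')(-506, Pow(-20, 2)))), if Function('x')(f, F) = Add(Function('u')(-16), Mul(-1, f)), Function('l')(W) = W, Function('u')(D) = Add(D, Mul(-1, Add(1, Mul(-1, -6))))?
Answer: -70162560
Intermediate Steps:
Function('u')(D) = Add(-7, D) (Function('u')(D) = Add(D, Mul(-1, Add(1, 6))) = Add(D, Mul(-1, 7)) = Add(D, -7) = Add(-7, D))
Function('x')(f, F) = Add(-23, Mul(-1, f)) (Function('x')(f, F) = Add(Add(-7, -16), Mul(-1, f)) = Add(-23, Mul(-1, f)))
Mul(Add(Function('Y')(-442, 107), 350399), Add(Function('l')(-678), Function('x')(-506, Pow(-20, 2)))) = Mul(Add(Pow(Add(-10, 107), 2), 350399), Add(-678, Add(-23, Mul(-1, -506)))) = Mul(Add(Pow(97, 2), 350399), Add(-678, Add(-23, 506))) = Mul(Add(9409, 350399), Add(-678, 483)) = Mul(359808, -195) = -70162560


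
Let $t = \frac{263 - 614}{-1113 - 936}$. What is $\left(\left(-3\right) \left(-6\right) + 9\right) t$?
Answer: $\frac{3159}{683} \approx 4.6252$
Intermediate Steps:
$t = \frac{117}{683}$ ($t = - \frac{351}{-2049} = \left(-351\right) \left(- \frac{1}{2049}\right) = \frac{117}{683} \approx 0.1713$)
$\left(\left(-3\right) \left(-6\right) + 9\right) t = \left(\left(-3\right) \left(-6\right) + 9\right) \frac{117}{683} = \left(18 + 9\right) \frac{117}{683} = 27 \cdot \frac{117}{683} = \frac{3159}{683}$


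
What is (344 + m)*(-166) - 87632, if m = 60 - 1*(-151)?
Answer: -179762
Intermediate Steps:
m = 211 (m = 60 + 151 = 211)
(344 + m)*(-166) - 87632 = (344 + 211)*(-166) - 87632 = 555*(-166) - 87632 = -92130 - 87632 = -179762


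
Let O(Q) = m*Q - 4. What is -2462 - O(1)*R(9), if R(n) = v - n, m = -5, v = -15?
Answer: -2678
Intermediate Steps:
R(n) = -15 - n
O(Q) = -4 - 5*Q (O(Q) = -5*Q - 4 = -4 - 5*Q)
-2462 - O(1)*R(9) = -2462 - (-4 - 5*1)*(-15 - 1*9) = -2462 - (-4 - 5)*(-15 - 9) = -2462 - (-9)*(-24) = -2462 - 1*216 = -2462 - 216 = -2678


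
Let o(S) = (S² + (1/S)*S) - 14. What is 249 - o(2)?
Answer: 258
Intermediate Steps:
o(S) = -13 + S² (o(S) = (S² + S/S) - 14 = (S² + 1) - 14 = (1 + S²) - 14 = -13 + S²)
249 - o(2) = 249 - (-13 + 2²) = 249 - (-13 + 4) = 249 - 1*(-9) = 249 + 9 = 258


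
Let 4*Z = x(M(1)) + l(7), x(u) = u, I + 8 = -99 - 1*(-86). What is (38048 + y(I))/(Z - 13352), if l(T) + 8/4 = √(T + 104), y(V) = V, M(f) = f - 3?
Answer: -2708130832/950947211 - 152108*√111/2852841633 ≈ -2.8484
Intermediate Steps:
M(f) = -3 + f
I = -21 (I = -8 + (-99 - 1*(-86)) = -8 + (-99 + 86) = -8 - 13 = -21)
l(T) = -2 + √(104 + T) (l(T) = -2 + √(T + 104) = -2 + √(104 + T))
Z = -1 + √111/4 (Z = ((-3 + 1) + (-2 + √(104 + 7)))/4 = (-2 + (-2 + √111))/4 = (-4 + √111)/4 = -1 + √111/4 ≈ 1.6339)
(38048 + y(I))/(Z - 13352) = (38048 - 21)/((-1 + √111/4) - 13352) = 38027/(-13353 + √111/4)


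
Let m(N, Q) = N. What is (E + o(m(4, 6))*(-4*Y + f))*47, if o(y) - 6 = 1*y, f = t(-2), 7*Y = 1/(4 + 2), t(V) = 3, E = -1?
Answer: 27683/21 ≈ 1318.2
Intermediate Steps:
Y = 1/42 (Y = 1/(7*(4 + 2)) = (1/7)/6 = (1/7)*(1/6) = 1/42 ≈ 0.023810)
f = 3
o(y) = 6 + y (o(y) = 6 + 1*y = 6 + y)
(E + o(m(4, 6))*(-4*Y + f))*47 = (-1 + (6 + 4)*(-4*1/42 + 3))*47 = (-1 + 10*(-2/21 + 3))*47 = (-1 + 10*(61/21))*47 = (-1 + 610/21)*47 = (589/21)*47 = 27683/21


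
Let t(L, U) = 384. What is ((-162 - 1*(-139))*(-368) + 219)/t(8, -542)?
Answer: 8683/384 ≈ 22.612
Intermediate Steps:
((-162 - 1*(-139))*(-368) + 219)/t(8, -542) = ((-162 - 1*(-139))*(-368) + 219)/384 = ((-162 + 139)*(-368) + 219)*(1/384) = (-23*(-368) + 219)*(1/384) = (8464 + 219)*(1/384) = 8683*(1/384) = 8683/384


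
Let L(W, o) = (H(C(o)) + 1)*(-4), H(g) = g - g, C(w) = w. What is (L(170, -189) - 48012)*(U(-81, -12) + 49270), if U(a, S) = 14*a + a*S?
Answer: -2357969728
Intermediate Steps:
H(g) = 0
U(a, S) = 14*a + S*a
L(W, o) = -4 (L(W, o) = (0 + 1)*(-4) = 1*(-4) = -4)
(L(170, -189) - 48012)*(U(-81, -12) + 49270) = (-4 - 48012)*(-81*(14 - 12) + 49270) = -48016*(-81*2 + 49270) = -48016*(-162 + 49270) = -48016*49108 = -2357969728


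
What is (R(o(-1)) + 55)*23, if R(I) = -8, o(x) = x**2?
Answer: 1081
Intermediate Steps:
(R(o(-1)) + 55)*23 = (-8 + 55)*23 = 47*23 = 1081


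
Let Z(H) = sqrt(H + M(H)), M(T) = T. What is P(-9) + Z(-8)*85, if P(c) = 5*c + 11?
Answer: -34 + 340*I ≈ -34.0 + 340.0*I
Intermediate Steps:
P(c) = 11 + 5*c
Z(H) = sqrt(2)*sqrt(H) (Z(H) = sqrt(H + H) = sqrt(2*H) = sqrt(2)*sqrt(H))
P(-9) + Z(-8)*85 = (11 + 5*(-9)) + (sqrt(2)*sqrt(-8))*85 = (11 - 45) + (sqrt(2)*(2*I*sqrt(2)))*85 = -34 + (4*I)*85 = -34 + 340*I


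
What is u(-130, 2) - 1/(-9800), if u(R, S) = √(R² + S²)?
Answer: 1/9800 + 2*√4226 ≈ 130.02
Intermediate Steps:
u(-130, 2) - 1/(-9800) = √((-130)² + 2²) - 1/(-9800) = √(16900 + 4) - 1*(-1/9800) = √16904 + 1/9800 = 2*√4226 + 1/9800 = 1/9800 + 2*√4226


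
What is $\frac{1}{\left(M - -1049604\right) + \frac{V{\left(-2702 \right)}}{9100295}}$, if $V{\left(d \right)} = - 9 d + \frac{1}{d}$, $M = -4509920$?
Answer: $- \frac{4917799418}{17017139997754641} \approx -2.8899 \cdot 10^{-7}$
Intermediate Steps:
$V{\left(d \right)} = \frac{1}{d} - 9 d$
$\frac{1}{\left(M - -1049604\right) + \frac{V{\left(-2702 \right)}}{9100295}} = \frac{1}{\left(-4509920 - -1049604\right) + \frac{\frac{1}{-2702} - -24318}{9100295}} = \frac{1}{\left(-4509920 + 1049604\right) + \left(- \frac{1}{2702} + 24318\right) \frac{1}{9100295}} = \frac{1}{-3460316 + \frac{65707235}{2702} \cdot \frac{1}{9100295}} = \frac{1}{-3460316 + \frac{13141447}{4917799418}} = \frac{1}{- \frac{17017139997754641}{4917799418}} = - \frac{4917799418}{17017139997754641}$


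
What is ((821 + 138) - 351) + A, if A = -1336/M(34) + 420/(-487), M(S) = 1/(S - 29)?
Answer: -2957484/487 ≈ -6072.9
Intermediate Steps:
M(S) = 1/(-29 + S)
A = -3253580/487 (A = -1336/(1/(-29 + 34)) + 420/(-487) = -1336/(1/5) + 420*(-1/487) = -1336/⅕ - 420/487 = -1336*5 - 420/487 = -6680 - 420/487 = -3253580/487 ≈ -6680.9)
((821 + 138) - 351) + A = ((821 + 138) - 351) - 3253580/487 = (959 - 351) - 3253580/487 = 608 - 3253580/487 = -2957484/487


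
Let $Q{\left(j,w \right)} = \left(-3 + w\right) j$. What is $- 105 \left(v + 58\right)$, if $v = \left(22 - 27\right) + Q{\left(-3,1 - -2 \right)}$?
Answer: $-5565$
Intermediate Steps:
$Q{\left(j,w \right)} = j \left(-3 + w\right)$
$v = -5$ ($v = \left(22 - 27\right) - 3 \left(-3 + \left(1 - -2\right)\right) = -5 - 3 \left(-3 + \left(1 + 2\right)\right) = -5 - 3 \left(-3 + 3\right) = -5 - 0 = -5 + 0 = -5$)
$- 105 \left(v + 58\right) = - 105 \left(-5 + 58\right) = \left(-105\right) 53 = -5565$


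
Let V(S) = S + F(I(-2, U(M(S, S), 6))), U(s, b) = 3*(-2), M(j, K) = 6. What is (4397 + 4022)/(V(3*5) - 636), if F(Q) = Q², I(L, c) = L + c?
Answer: -8419/557 ≈ -15.115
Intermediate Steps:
U(s, b) = -6
V(S) = 64 + S (V(S) = S + (-2 - 6)² = S + (-8)² = S + 64 = 64 + S)
(4397 + 4022)/(V(3*5) - 636) = (4397 + 4022)/((64 + 3*5) - 636) = 8419/((64 + 15) - 636) = 8419/(79 - 636) = 8419/(-557) = 8419*(-1/557) = -8419/557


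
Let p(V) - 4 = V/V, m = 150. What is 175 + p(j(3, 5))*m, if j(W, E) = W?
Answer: 925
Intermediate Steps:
p(V) = 5 (p(V) = 4 + V/V = 4 + 1 = 5)
175 + p(j(3, 5))*m = 175 + 5*150 = 175 + 750 = 925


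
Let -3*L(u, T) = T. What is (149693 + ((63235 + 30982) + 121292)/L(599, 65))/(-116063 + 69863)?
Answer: -4541759/1501500 ≈ -3.0248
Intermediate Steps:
L(u, T) = -T/3
(149693 + ((63235 + 30982) + 121292)/L(599, 65))/(-116063 + 69863) = (149693 + ((63235 + 30982) + 121292)/((-⅓*65)))/(-116063 + 69863) = (149693 + (94217 + 121292)/(-65/3))/(-46200) = (149693 + 215509*(-3/65))*(-1/46200) = (149693 - 646527/65)*(-1/46200) = (9083518/65)*(-1/46200) = -4541759/1501500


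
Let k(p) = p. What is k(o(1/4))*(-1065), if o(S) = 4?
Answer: -4260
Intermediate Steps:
k(o(1/4))*(-1065) = 4*(-1065) = -4260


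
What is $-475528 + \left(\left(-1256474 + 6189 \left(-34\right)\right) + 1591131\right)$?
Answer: $-351297$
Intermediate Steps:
$-475528 + \left(\left(-1256474 + 6189 \left(-34\right)\right) + 1591131\right) = -475528 + \left(\left(-1256474 - 210426\right) + 1591131\right) = -475528 + \left(-1466900 + 1591131\right) = -475528 + 124231 = -351297$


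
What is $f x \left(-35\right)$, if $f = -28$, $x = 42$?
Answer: $41160$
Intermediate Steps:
$f x \left(-35\right) = \left(-28\right) 42 \left(-35\right) = \left(-1176\right) \left(-35\right) = 41160$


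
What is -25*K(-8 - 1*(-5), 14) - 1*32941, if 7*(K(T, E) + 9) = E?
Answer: -32766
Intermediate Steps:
K(T, E) = -9 + E/7
-25*K(-8 - 1*(-5), 14) - 1*32941 = -25*(-9 + (1/7)*14) - 1*32941 = -25*(-9 + 2) - 32941 = -25*(-7) - 32941 = 175 - 32941 = -32766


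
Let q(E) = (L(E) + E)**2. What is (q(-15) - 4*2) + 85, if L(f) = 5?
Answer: 177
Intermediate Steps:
q(E) = (5 + E)**2
(q(-15) - 4*2) + 85 = ((5 - 15)**2 - 4*2) + 85 = ((-10)**2 - 8) + 85 = (100 - 8) + 85 = 92 + 85 = 177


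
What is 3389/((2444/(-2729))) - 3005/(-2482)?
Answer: -11473816911/3033004 ≈ -3783.0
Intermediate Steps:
3389/((2444/(-2729))) - 3005/(-2482) = 3389/((2444*(-1/2729))) - 3005*(-1/2482) = 3389/(-2444/2729) + 3005/2482 = 3389*(-2729/2444) + 3005/2482 = -9248581/2444 + 3005/2482 = -11473816911/3033004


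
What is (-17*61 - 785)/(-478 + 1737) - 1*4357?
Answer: -5487285/1259 ≈ -4358.4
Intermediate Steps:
(-17*61 - 785)/(-478 + 1737) - 1*4357 = (-1037 - 785)/1259 - 4357 = -1822*1/1259 - 4357 = -1822/1259 - 4357 = -5487285/1259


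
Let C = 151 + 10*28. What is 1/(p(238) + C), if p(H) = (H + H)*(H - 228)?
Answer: 1/5191 ≈ 0.00019264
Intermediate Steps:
C = 431 (C = 151 + 280 = 431)
p(H) = 2*H*(-228 + H) (p(H) = (2*H)*(-228 + H) = 2*H*(-228 + H))
1/(p(238) + C) = 1/(2*238*(-228 + 238) + 431) = 1/(2*238*10 + 431) = 1/(4760 + 431) = 1/5191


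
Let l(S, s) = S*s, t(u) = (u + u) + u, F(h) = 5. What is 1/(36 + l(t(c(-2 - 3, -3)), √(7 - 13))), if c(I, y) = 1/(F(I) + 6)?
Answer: 242/8715 - 11*I*√6/52290 ≈ 0.027768 - 0.00051529*I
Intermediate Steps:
c(I, y) = 1/11 (c(I, y) = 1/(5 + 6) = 1/11)
t(u) = 3*u (t(u) = 2*u + u = 3*u)
1/(36 + l(t(c(-2 - 3, -3)), √(7 - 13))) = 1/(36 + (3*(1/11))*√(7 - 13)) = 1/(36 + 3*√(-6)/11) = 1/(36 + 3*(I*√6)/11) = 1/(36 + 3*I*√6/11)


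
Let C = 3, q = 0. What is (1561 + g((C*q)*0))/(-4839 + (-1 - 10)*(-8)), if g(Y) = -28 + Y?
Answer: -1533/4751 ≈ -0.32267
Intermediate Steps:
(1561 + g((C*q)*0))/(-4839 + (-1 - 10)*(-8)) = (1561 + (-28 + (3*0)*0))/(-4839 + (-1 - 10)*(-8)) = (1561 + (-28 + 0*0))/(-4839 - 11*(-8)) = (1561 + (-28 + 0))/(-4839 + 88) = (1561 - 28)/(-4751) = 1533*(-1/4751) = -1533/4751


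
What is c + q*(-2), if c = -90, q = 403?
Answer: -896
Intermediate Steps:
c + q*(-2) = -90 + 403*(-2) = -90 - 806 = -896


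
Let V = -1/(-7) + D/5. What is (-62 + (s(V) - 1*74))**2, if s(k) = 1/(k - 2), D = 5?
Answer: 677329/36 ≈ 18815.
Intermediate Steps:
V = 8/7 (V = -1/(-7) + 5/5 = -1*(-1/7) + 5*(1/5) = 1/7 + 1 = 8/7 ≈ 1.1429)
s(k) = 1/(-2 + k)
(-62 + (s(V) - 1*74))**2 = (-62 + (1/(-2 + 8/7) - 1*74))**2 = (-62 + (1/(-6/7) - 74))**2 = (-62 + (-7/6 - 74))**2 = (-62 - 451/6)**2 = (-823/6)**2 = 677329/36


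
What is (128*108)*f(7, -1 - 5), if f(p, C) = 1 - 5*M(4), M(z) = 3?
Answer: -193536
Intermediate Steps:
f(p, C) = -14 (f(p, C) = 1 - 5*3 = 1 - 15 = -14)
(128*108)*f(7, -1 - 5) = (128*108)*(-14) = 13824*(-14) = -193536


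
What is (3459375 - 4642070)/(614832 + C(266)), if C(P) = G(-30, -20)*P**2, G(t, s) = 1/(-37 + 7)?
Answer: -17740425/9187102 ≈ -1.9310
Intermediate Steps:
G(t, s) = -1/30 (G(t, s) = 1/(-30) = -1/30)
C(P) = -P**2/30
(3459375 - 4642070)/(614832 + C(266)) = (3459375 - 4642070)/(614832 - 1/30*266**2) = -1182695/(614832 - 1/30*70756) = -1182695/(614832 - 35378/15) = -1182695/9187102/15 = -1182695*15/9187102 = -17740425/9187102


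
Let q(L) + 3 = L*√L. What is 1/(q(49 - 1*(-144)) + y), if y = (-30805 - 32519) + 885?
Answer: -62442/3891814307 - 193*√193/3891814307 ≈ -1.6733e-5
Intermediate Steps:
q(L) = -3 + L^(3/2) (q(L) = -3 + L*√L = -3 + L^(3/2))
y = -62439 (y = -63324 + 885 = -62439)
1/(q(49 - 1*(-144)) + y) = 1/((-3 + (49 - 1*(-144))^(3/2)) - 62439) = 1/((-3 + (49 + 144)^(3/2)) - 62439) = 1/((-3 + 193^(3/2)) - 62439) = 1/((-3 + 193*√193) - 62439) = 1/(-62442 + 193*√193)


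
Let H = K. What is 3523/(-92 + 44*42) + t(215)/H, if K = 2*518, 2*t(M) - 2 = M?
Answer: 274311/129944 ≈ 2.1110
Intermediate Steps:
t(M) = 1 + M/2
K = 1036
H = 1036
3523/(-92 + 44*42) + t(215)/H = 3523/(-92 + 44*42) + (1 + (½)*215)/1036 = 3523/(-92 + 1848) + (1 + 215/2)*(1/1036) = 3523/1756 + (217/2)*(1/1036) = 3523*(1/1756) + 31/296 = 3523/1756 + 31/296 = 274311/129944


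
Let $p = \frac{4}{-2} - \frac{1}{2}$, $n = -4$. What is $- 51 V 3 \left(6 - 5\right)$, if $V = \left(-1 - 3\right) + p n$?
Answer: $-918$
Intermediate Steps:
$p = - \frac{5}{2}$ ($p = 4 \left(- \frac{1}{2}\right) - \frac{1}{2} = -2 - \frac{1}{2} = - \frac{5}{2} \approx -2.5$)
$V = 6$ ($V = \left(-1 - 3\right) - -10 = \left(-1 - 3\right) + 10 = -4 + 10 = 6$)
$- 51 V 3 \left(6 - 5\right) = \left(-51\right) 6 \cdot 3 \left(6 - 5\right) = - 306 \cdot 3 \cdot 1 = \left(-306\right) 3 = -918$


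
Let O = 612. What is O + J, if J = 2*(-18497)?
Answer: -36382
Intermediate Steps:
J = -36994
O + J = 612 - 36994 = -36382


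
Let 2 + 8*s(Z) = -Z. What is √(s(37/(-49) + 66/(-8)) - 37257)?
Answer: I*√116835206/56 ≈ 193.02*I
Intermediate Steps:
s(Z) = -¼ - Z/8 (s(Z) = -¼ + (-Z)/8 = -¼ - Z/8)
√(s(37/(-49) + 66/(-8)) - 37257) = √((-¼ - (37/(-49) + 66/(-8))/8) - 37257) = √((-¼ - (37*(-1/49) + 66*(-⅛))/8) - 37257) = √((-¼ - (-37/49 - 33/4)/8) - 37257) = √((-¼ - ⅛*(-1765/196)) - 37257) = √((-¼ + 1765/1568) - 37257) = √(1373/1568 - 37257) = √(-58417603/1568) = I*√116835206/56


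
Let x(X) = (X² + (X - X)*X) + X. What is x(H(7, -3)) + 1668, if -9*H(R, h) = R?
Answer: 135094/81 ≈ 1667.8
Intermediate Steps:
H(R, h) = -R/9
x(X) = X + X² (x(X) = (X² + 0*X) + X = (X² + 0) + X = X² + X = X + X²)
x(H(7, -3)) + 1668 = (-⅑*7)*(1 - ⅑*7) + 1668 = -7*(1 - 7/9)/9 + 1668 = -7/9*2/9 + 1668 = -14/81 + 1668 = 135094/81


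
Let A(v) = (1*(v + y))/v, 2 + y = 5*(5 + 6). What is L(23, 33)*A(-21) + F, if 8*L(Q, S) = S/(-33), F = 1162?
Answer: 24406/21 ≈ 1162.2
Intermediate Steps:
y = 53 (y = -2 + 5*(5 + 6) = -2 + 5*11 = -2 + 55 = 53)
L(Q, S) = -S/264 (L(Q, S) = (S/(-33))/8 = (S*(-1/33))/8 = (-S/33)/8 = -S/264)
A(v) = (53 + v)/v (A(v) = (1*(v + 53))/v = (1*(53 + v))/v = (53 + v)/v)
L(23, 33)*A(-21) + F = (-1/264*33)*((53 - 21)/(-21)) + 1162 = -(-1)*32/168 + 1162 = -⅛*(-32/21) + 1162 = 4/21 + 1162 = 24406/21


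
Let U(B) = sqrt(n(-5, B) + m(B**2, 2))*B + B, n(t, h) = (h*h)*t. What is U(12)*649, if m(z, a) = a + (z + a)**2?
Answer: 7788 + 7788*sqrt(20598) ≈ 1.1255e+6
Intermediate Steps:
n(t, h) = t*h**2 (n(t, h) = h**2*t = t*h**2)
m(z, a) = a + (a + z)**2
U(B) = B + B*sqrt(2 + (2 + B**2)**2 - 5*B**2) (U(B) = sqrt(-5*B**2 + (2 + (2 + B**2)**2))*B + B = sqrt(2 + (2 + B**2)**2 - 5*B**2)*B + B = B*sqrt(2 + (2 + B**2)**2 - 5*B**2) + B = B + B*sqrt(2 + (2 + B**2)**2 - 5*B**2))
U(12)*649 = (12*(1 + sqrt(6 + 12**4 - 1*12**2)))*649 = (12*(1 + sqrt(6 + 20736 - 1*144)))*649 = (12*(1 + sqrt(6 + 20736 - 144)))*649 = (12*(1 + sqrt(20598)))*649 = (12 + 12*sqrt(20598))*649 = 7788 + 7788*sqrt(20598)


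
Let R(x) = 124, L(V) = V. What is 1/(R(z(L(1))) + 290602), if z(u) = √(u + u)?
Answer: 1/290726 ≈ 3.4397e-6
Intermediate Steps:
z(u) = √2*√u (z(u) = √(2*u) = √2*√u)
1/(R(z(L(1))) + 290602) = 1/(124 + 290602) = 1/290726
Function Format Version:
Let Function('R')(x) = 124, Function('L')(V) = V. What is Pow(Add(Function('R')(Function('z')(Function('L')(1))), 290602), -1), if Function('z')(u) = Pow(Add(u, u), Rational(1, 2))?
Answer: Rational(1, 290726) ≈ 3.4397e-6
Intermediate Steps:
Function('z')(u) = Mul(Pow(2, Rational(1, 2)), Pow(u, Rational(1, 2))) (Function('z')(u) = Pow(Mul(2, u), Rational(1, 2)) = Mul(Pow(2, Rational(1, 2)), Pow(u, Rational(1, 2))))
Pow(Add(Function('R')(Function('z')(Function('L')(1))), 290602), -1) = Pow(Add(124, 290602), -1) = Pow(290726, -1) = Rational(1, 290726)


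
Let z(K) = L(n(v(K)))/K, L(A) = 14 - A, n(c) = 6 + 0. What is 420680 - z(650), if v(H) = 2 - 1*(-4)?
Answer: 136720996/325 ≈ 4.2068e+5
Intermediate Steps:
v(H) = 6 (v(H) = 2 + 4 = 6)
n(c) = 6
z(K) = 8/K (z(K) = (14 - 1*6)/K = (14 - 6)/K = 8/K)
420680 - z(650) = 420680 - 8/650 = 420680 - 1*4/325 = 420680 - 4/325 = 136720996/325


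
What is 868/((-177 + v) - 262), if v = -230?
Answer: -868/669 ≈ -1.2975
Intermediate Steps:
868/((-177 + v) - 262) = 868/((-177 - 230) - 262) = 868/(-407 - 262) = 868/(-669) = 868*(-1/669) = -868/669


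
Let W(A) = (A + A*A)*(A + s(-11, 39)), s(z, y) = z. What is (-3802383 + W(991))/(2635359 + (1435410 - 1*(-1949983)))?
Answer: 959608177/6020752 ≈ 159.38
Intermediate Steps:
W(A) = (-11 + A)*(A + A²) (W(A) = (A + A*A)*(A - 11) = (A + A²)*(-11 + A) = (-11 + A)*(A + A²))
(-3802383 + W(991))/(2635359 + (1435410 - 1*(-1949983))) = (-3802383 + 991*(-11 + 991² - 10*991))/(2635359 + (1435410 - 1*(-1949983))) = (-3802383 + 991*(-11 + 982081 - 9910))/(2635359 + (1435410 + 1949983)) = (-3802383 + 991*972160)/(2635359 + 3385393) = (-3802383 + 963410560)/6020752 = 959608177*(1/6020752) = 959608177/6020752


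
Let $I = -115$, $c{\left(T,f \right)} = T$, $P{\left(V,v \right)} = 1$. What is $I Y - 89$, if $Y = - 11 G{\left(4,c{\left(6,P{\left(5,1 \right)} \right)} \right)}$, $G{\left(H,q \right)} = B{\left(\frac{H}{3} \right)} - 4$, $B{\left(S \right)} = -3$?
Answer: $-8944$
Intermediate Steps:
$G{\left(H,q \right)} = -7$ ($G{\left(H,q \right)} = -3 - 4 = -7$)
$Y = 77$ ($Y = - 11 \left(-7\right) = \left(-1\right) \left(-77\right) = 77$)
$I Y - 89 = \left(-115\right) 77 - 89 = -8855 - 89 = -8944$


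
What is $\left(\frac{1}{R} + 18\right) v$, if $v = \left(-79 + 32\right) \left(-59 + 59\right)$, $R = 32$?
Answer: $0$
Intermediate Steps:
$v = 0$ ($v = \left(-47\right) 0 = 0$)
$\left(\frac{1}{R} + 18\right) v = \left(\frac{1}{32} + 18\right) 0 = \frac{577}{32} \cdot 0 = 0$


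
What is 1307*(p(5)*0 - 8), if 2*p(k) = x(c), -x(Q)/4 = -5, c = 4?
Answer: -10456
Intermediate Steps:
x(Q) = 20 (x(Q) = -4*(-5) = 20)
p(k) = 10 (p(k) = (½)*20 = 10)
1307*(p(5)*0 - 8) = 1307*(10*0 - 8) = 1307*(0 - 8) = 1307*(-8) = -10456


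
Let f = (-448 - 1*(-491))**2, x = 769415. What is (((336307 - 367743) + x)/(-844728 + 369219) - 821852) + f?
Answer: -129973181502/158503 ≈ -8.2000e+5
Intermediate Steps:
f = 1849 (f = (-448 + 491)**2 = 43**2 = 1849)
(((336307 - 367743) + x)/(-844728 + 369219) - 821852) + f = (((336307 - 367743) + 769415)/(-844728 + 369219) - 821852) + 1849 = ((-31436 + 769415)/(-475509) - 821852) + 1849 = (737979*(-1/475509) - 821852) + 1849 = (-245993/158503 - 821852) + 1849 = -130266253549/158503 + 1849 = -129973181502/158503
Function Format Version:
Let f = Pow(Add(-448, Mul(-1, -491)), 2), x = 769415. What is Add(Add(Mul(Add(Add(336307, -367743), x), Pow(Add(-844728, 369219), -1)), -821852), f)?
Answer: Rational(-129973181502, 158503) ≈ -8.2000e+5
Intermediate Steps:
f = 1849 (f = Pow(Add(-448, 491), 2) = Pow(43, 2) = 1849)
Add(Add(Mul(Add(Add(336307, -367743), x), Pow(Add(-844728, 369219), -1)), -821852), f) = Add(Add(Mul(Add(Add(336307, -367743), 769415), Pow(Add(-844728, 369219), -1)), -821852), 1849) = Add(Add(Mul(Add(-31436, 769415), Pow(-475509, -1)), -821852), 1849) = Add(Add(Mul(737979, Rational(-1, 475509)), -821852), 1849) = Add(Add(Rational(-245993, 158503), -821852), 1849) = Add(Rational(-130266253549, 158503), 1849) = Rational(-129973181502, 158503)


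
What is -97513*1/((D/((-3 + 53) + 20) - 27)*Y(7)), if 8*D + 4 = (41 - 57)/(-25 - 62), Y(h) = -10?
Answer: -118770834/328943 ≈ -361.07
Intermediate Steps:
D = -83/174 (D = -½ + ((41 - 57)/(-25 - 62))/8 = -½ + (-16/(-87))/8 = -½ + (-16*(-1/87))/8 = -½ + (⅛)*(16/87) = -½ + 2/87 = -83/174 ≈ -0.47701)
-97513*1/((D/((-3 + 53) + 20) - 27)*Y(7)) = -97513*(-1/(10*(-83/(174*((-3 + 53) + 20)) - 27))) = -97513*(-1/(10*(-83/(174*(50 + 20)) - 27))) = -97513*(-1/(10*(-83/174/70 - 27))) = -97513*(-1/(10*(-83/174*1/70 - 27))) = -97513*(-1/(10*(-83/12180 - 27))) = -97513/((-10*(-328943/12180))) = -97513/328943/1218 = -97513*1218/328943 = -118770834/328943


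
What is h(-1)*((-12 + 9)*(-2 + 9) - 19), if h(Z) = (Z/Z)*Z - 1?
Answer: 80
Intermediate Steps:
h(Z) = -1 + Z (h(Z) = 1*Z - 1 = Z - 1 = -1 + Z)
h(-1)*((-12 + 9)*(-2 + 9) - 19) = (-1 - 1)*((-12 + 9)*(-2 + 9) - 19) = -2*(-3*7 - 19) = -2*(-21 - 19) = -2*(-40) = 80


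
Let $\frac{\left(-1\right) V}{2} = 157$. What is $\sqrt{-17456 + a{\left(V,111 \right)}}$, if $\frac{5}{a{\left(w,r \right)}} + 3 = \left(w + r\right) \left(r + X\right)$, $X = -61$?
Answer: $\frac{i \sqrt{1799424038269}}{10153} \approx 132.12 i$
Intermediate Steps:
$V = -314$ ($V = \left(-2\right) 157 = -314$)
$a{\left(w,r \right)} = \frac{5}{-3 + \left(-61 + r\right) \left(r + w\right)}$ ($a{\left(w,r \right)} = \frac{5}{-3 + \left(w + r\right) \left(r - 61\right)} = \frac{5}{-3 + \left(r + w\right) \left(-61 + r\right)} = \frac{5}{-3 + \left(-61 + r\right) \left(r + w\right)}$)
$\sqrt{-17456 + a{\left(V,111 \right)}} = \sqrt{-17456 + \frac{5}{-3 + 111^{2} - 6771 - -19154 + 111 \left(-314\right)}} = \sqrt{-17456 + \frac{5}{-3 + 12321 - 6771 + 19154 - 34854}} = \sqrt{-17456 + \frac{5}{-10153}} = \sqrt{-17456 + 5 \left(- \frac{1}{10153}\right)} = \sqrt{-17456 - \frac{5}{10153}} = \sqrt{- \frac{177230773}{10153}} = \frac{i \sqrt{1799424038269}}{10153}$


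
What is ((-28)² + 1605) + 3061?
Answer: 5450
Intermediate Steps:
((-28)² + 1605) + 3061 = (784 + 1605) + 3061 = 2389 + 3061 = 5450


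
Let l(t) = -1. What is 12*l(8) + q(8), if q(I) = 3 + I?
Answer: -1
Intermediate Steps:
12*l(8) + q(8) = 12*(-1) + (3 + 8) = -12 + 11 = -1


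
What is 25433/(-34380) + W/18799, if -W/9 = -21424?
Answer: 6150899113/646309620 ≈ 9.5170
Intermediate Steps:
W = 192816 (W = -9*(-21424) = 192816)
25433/(-34380) + W/18799 = 25433/(-34380) + 192816/18799 = 25433*(-1/34380) + 192816*(1/18799) = -25433/34380 + 192816/18799 = 6150899113/646309620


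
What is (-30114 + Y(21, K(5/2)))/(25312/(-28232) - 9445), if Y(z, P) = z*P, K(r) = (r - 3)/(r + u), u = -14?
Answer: 814729643/255565029 ≈ 3.1880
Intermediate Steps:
K(r) = (-3 + r)/(-14 + r) (K(r) = (r - 3)/(r - 14) = (-3 + r)/(-14 + r))
Y(z, P) = P*z
(-30114 + Y(21, K(5/2)))/(25312/(-28232) - 9445) = (-30114 + ((-3 + 5/2)/(-14 + 5/2))*21)/(25312/(-28232) - 9445) = (-30114 + ((-3 + 5*(½))/(-14 + 5*(½)))*21)/(25312*(-1/28232) - 9445) = (-30114 + ((-3 + 5/2)/(-14 + 5/2))*21)/(-3164/3529 - 9445) = (-30114 + (-½/(-23/2))*21)/(-33334569/3529) = (-30114 - 2/23*(-½)*21)*(-3529/33334569) = (-30114 + (1/23)*21)*(-3529/33334569) = (-30114 + 21/23)*(-3529/33334569) = -692601/23*(-3529/33334569) = 814729643/255565029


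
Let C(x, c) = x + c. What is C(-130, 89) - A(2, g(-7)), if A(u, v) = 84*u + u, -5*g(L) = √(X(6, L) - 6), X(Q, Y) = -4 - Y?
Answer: -211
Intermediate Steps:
C(x, c) = c + x
g(L) = -√(-10 - L)/5 (g(L) = -√((-4 - L) - 6)/5 = -√(-10 - L)/5)
A(u, v) = 85*u
C(-130, 89) - A(2, g(-7)) = (89 - 130) - 85*2 = -41 - 1*170 = -41 - 170 = -211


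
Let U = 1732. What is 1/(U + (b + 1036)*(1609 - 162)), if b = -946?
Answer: 1/131962 ≈ 7.5779e-6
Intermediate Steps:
1/(U + (b + 1036)*(1609 - 162)) = 1/(1732 + (-946 + 1036)*(1609 - 162)) = 1/(1732 + 90*1447) = 1/(1732 + 130230) = 1/131962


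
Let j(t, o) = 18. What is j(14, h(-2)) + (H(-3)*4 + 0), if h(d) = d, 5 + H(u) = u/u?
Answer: 2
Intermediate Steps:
H(u) = -4 (H(u) = -5 + u/u = -5 + 1 = -4)
j(14, h(-2)) + (H(-3)*4 + 0) = 18 + (-4*4 + 0) = 18 + (-16 + 0) = 18 - 16 = 2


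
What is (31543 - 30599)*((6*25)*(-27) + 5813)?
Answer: 1664272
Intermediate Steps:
(31543 - 30599)*((6*25)*(-27) + 5813) = 944*(150*(-27) + 5813) = 944*(-4050 + 5813) = 944*1763 = 1664272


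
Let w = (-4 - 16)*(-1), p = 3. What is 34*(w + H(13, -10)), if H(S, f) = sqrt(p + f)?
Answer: 680 + 34*I*sqrt(7) ≈ 680.0 + 89.956*I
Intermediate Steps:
H(S, f) = sqrt(3 + f)
w = 20 (w = -20*(-1) = 20)
34*(w + H(13, -10)) = 34*(20 + sqrt(3 - 10)) = 34*(20 + sqrt(-7)) = 34*(20 + I*sqrt(7)) = 680 + 34*I*sqrt(7)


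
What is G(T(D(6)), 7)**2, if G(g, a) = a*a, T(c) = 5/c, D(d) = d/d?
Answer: 2401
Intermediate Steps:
D(d) = 1
G(g, a) = a**2
G(T(D(6)), 7)**2 = (7**2)**2 = 49**2 = 2401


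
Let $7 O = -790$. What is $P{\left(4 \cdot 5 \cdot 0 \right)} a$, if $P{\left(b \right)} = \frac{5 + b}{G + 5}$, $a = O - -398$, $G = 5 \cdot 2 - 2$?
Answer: $\frac{9980}{91} \approx 109.67$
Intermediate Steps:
$G = 8$ ($G = 10 - 2 = 8$)
$O = - \frac{790}{7}$ ($O = \frac{1}{7} \left(-790\right) = - \frac{790}{7} \approx -112.86$)
$a = \frac{1996}{7}$ ($a = - \frac{790}{7} - -398 = - \frac{790}{7} + 398 = \frac{1996}{7} \approx 285.14$)
$P{\left(b \right)} = \frac{5}{13} + \frac{b}{13}$ ($P{\left(b \right)} = \frac{5 + b}{8 + 5} = \frac{5 + b}{13} = \left(5 + b\right) \frac{1}{13} = \frac{5}{13} + \frac{b}{13}$)
$P{\left(4 \cdot 5 \cdot 0 \right)} a = \left(\frac{5}{13} + \frac{4 \cdot 5 \cdot 0}{13}\right) \frac{1996}{7} = \left(\frac{5}{13} + \frac{20 \cdot 0}{13}\right) \frac{1996}{7} = \left(\frac{5}{13} + \frac{1}{13} \cdot 0\right) \frac{1996}{7} = \left(\frac{5}{13} + 0\right) \frac{1996}{7} = \frac{5}{13} \cdot \frac{1996}{7} = \frac{9980}{91}$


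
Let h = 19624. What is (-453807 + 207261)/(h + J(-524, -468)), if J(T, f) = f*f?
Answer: -123273/119324 ≈ -1.0331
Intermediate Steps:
J(T, f) = f²
(-453807 + 207261)/(h + J(-524, -468)) = (-453807 + 207261)/(19624 + (-468)²) = -246546/(19624 + 219024) = -246546/238648 = -246546*1/238648 = -123273/119324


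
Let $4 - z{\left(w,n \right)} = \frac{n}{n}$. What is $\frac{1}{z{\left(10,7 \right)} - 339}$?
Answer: $- \frac{1}{336} \approx -0.0029762$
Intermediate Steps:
$z{\left(w,n \right)} = 3$ ($z{\left(w,n \right)} = 4 - \frac{n}{n} = 4 - 1 = 3$)
$\frac{1}{z{\left(10,7 \right)} - 339} = \frac{1}{3 - 339} = \frac{1}{-336} = - \frac{1}{336}$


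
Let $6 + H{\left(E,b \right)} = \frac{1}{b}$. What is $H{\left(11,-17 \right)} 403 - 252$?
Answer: $- \frac{45793}{17} \approx -2693.7$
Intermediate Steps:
$H{\left(E,b \right)} = -6 + \frac{1}{b}$
$H{\left(11,-17 \right)} 403 - 252 = \left(-6 + \frac{1}{-17}\right) 403 - 252 = \left(-6 - \frac{1}{17}\right) 403 - 252 = \left(- \frac{103}{17}\right) 403 - 252 = - \frac{41509}{17} - 252 = - \frac{45793}{17}$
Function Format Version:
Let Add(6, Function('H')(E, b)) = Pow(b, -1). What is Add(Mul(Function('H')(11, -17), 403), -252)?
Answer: Rational(-45793, 17) ≈ -2693.7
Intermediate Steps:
Function('H')(E, b) = Add(-6, Pow(b, -1))
Add(Mul(Function('H')(11, -17), 403), -252) = Add(Mul(Add(-6, Pow(-17, -1)), 403), -252) = Add(Mul(Add(-6, Rational(-1, 17)), 403), -252) = Add(Mul(Rational(-103, 17), 403), -252) = Add(Rational(-41509, 17), -252) = Rational(-45793, 17)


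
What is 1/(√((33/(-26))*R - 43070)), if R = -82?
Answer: -I*√7261241/558557 ≈ -0.0048243*I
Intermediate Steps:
1/(√((33/(-26))*R - 43070)) = 1/(√((33/(-26))*(-82) - 43070)) = 1/(√((33*(-1/26))*(-82) - 43070)) = 1/(√(-33/26*(-82) - 43070)) = 1/(√(1353/13 - 43070)) = 1/(√(-558557/13)) = 1/(I*√7261241/13) = -I*√7261241/558557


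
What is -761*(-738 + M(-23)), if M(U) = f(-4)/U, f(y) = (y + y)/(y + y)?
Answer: 12917975/23 ≈ 5.6165e+5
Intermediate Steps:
f(y) = 1 (f(y) = (2*y)/((2*y)) = (2*y)*(1/(2*y)) = 1)
M(U) = 1/U
-761*(-738 + M(-23)) = -761*(-738 + 1/(-23)) = -761*(-738 - 1/23) = -761*(-16975/23) = 12917975/23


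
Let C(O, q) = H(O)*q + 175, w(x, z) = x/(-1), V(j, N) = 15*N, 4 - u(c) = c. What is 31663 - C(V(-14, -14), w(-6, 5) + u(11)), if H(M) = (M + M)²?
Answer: 207888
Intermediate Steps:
u(c) = 4 - c
H(M) = 4*M² (H(M) = (2*M)² = 4*M²)
w(x, z) = -x (w(x, z) = x*(-1) = -x)
C(O, q) = 175 + 4*q*O² (C(O, q) = (4*O²)*q + 175 = 4*q*O² + 175 = 175 + 4*q*O²)
31663 - C(V(-14, -14), w(-6, 5) + u(11)) = 31663 - (175 + 4*(-1*(-6) + (4 - 1*11))*(15*(-14))²) = 31663 - (175 + 4*(6 + (4 - 11))*(-210)²) = 31663 - (175 + 4*(6 - 7)*44100) = 31663 - (175 + 4*(-1)*44100) = 31663 - (175 - 176400) = 31663 - 1*(-176225) = 31663 + 176225 = 207888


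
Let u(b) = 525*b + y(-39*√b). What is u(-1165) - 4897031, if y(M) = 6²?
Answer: -5508620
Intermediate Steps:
y(M) = 36
u(b) = 36 + 525*b (u(b) = 525*b + 36 = 36 + 525*b)
u(-1165) - 4897031 = (36 + 525*(-1165)) - 4897031 = (36 - 611625) - 4897031 = -611589 - 4897031 = -5508620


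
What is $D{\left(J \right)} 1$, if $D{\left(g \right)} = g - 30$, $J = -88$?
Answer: $-118$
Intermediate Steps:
$D{\left(g \right)} = -30 + g$
$D{\left(J \right)} 1 = \left(-30 - 88\right) 1 = \left(-118\right) 1 = -118$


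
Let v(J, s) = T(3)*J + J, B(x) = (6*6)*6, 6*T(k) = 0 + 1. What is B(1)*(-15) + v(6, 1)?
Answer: -3233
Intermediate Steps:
T(k) = 1/6 (T(k) = (0 + 1)/6 = (1/6)*1 = 1/6)
B(x) = 216 (B(x) = 36*6 = 216)
v(J, s) = 7*J/6 (v(J, s) = J/6 + J = 7*J/6)
B(1)*(-15) + v(6, 1) = 216*(-15) + (7/6)*6 = -3240 + 7 = -3233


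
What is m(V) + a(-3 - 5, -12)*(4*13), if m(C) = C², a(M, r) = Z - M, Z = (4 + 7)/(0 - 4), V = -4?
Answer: 289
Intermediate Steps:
Z = -11/4 (Z = 11/(-4) = 11*(-¼) = -11/4 ≈ -2.7500)
a(M, r) = -11/4 - M
m(V) + a(-3 - 5, -12)*(4*13) = (-4)² + (-11/4 - (-3 - 5))*(4*13) = 16 + (-11/4 - 1*(-8))*52 = 16 + (-11/4 + 8)*52 = 16 + (21/4)*52 = 16 + 273 = 289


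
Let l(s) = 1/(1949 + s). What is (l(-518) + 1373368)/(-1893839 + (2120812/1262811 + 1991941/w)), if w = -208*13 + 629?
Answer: -1716570957698038475/2368304781193625202 ≈ -0.72481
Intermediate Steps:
w = -2075 (w = -2704 + 629 = -2075)
(l(-518) + 1373368)/(-1893839 + (2120812/1262811 + 1991941/w)) = (1/(1949 - 518) + 1373368)/(-1893839 + (2120812/1262811 + 1991941/(-2075))) = (1/1431 + 1373368)/(-1893839 + (2120812*(1/1262811) + 1991941*(-1/2075))) = (1/1431 + 1373368)/(-1893839 + (2120812/1262811 - 1991941/2075)) = 1965289609/(1431*(-1893839 - 2511044321251/2620332825)) = 1965289609/(1431*(-4964999541286426/2620332825)) = (1965289609/1431)*(-2620332825/4964999541286426) = -1716570957698038475/2368304781193625202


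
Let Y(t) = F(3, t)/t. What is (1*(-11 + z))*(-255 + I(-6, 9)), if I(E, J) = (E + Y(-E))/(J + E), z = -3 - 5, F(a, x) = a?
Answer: 29279/6 ≈ 4879.8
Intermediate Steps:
Y(t) = 3/t
z = -8
I(E, J) = (E - 3/E)/(E + J) (I(E, J) = (E + 3/((-E)))/(J + E) = (E + 3*(-1/E))/(E + J) = (E - 3/E)/(E + J))
(1*(-11 + z))*(-255 + I(-6, 9)) = (1*(-11 - 8))*(-255 + (-3 + (-6)**2)/((-6)*(-6 + 9))) = (1*(-19))*(-255 - 1/6*(-3 + 36)/3) = -19*(-255 - 1/6*1/3*33) = -19*(-255 - 11/6) = -19*(-1541/6) = 29279/6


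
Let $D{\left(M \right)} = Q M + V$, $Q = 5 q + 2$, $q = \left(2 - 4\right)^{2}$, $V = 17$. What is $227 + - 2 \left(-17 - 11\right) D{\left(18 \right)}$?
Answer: $23355$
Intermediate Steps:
$q = 4$ ($q = \left(-2\right)^{2} = 4$)
$Q = 22$ ($Q = 5 \cdot 4 + 2 = 20 + 2 = 22$)
$D{\left(M \right)} = 17 + 22 M$ ($D{\left(M \right)} = 22 M + 17 = 17 + 22 M$)
$227 + - 2 \left(-17 - 11\right) D{\left(18 \right)} = 227 + - 2 \left(-17 - 11\right) \left(17 + 22 \cdot 18\right) = 227 + \left(-2\right) \left(-28\right) \left(17 + 396\right) = 227 + 56 \cdot 413 = 227 + 23128 = 23355$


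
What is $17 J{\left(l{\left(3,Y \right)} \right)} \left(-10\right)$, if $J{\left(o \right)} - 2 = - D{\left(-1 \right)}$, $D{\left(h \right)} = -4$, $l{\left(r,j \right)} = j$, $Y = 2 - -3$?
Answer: $-1020$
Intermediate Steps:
$Y = 5$ ($Y = 2 + 3 = 5$)
$J{\left(o \right)} = 6$ ($J{\left(o \right)} = 2 - -4 = 2 + 4 = 6$)
$17 J{\left(l{\left(3,Y \right)} \right)} \left(-10\right) = 17 \cdot 6 \left(-10\right) = 102 \left(-10\right) = -1020$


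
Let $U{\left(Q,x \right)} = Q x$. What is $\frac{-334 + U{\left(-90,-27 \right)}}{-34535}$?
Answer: $- \frac{2096}{34535} \approx -0.060692$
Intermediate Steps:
$\frac{-334 + U{\left(-90,-27 \right)}}{-34535} = \frac{-334 - -2430}{-34535} = \left(-334 + 2430\right) \left(- \frac{1}{34535}\right) = 2096 \left(- \frac{1}{34535}\right) = - \frac{2096}{34535}$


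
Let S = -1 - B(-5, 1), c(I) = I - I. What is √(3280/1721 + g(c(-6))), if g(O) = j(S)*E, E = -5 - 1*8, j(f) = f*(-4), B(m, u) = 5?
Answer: 2*I*√229612378/1721 ≈ 17.609*I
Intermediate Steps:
c(I) = 0
S = -6 (S = -1 - 1*5 = -1 - 5 = -6)
j(f) = -4*f
E = -13 (E = -5 - 8 = -13)
g(O) = -312 (g(O) = -4*(-6)*(-13) = 24*(-13) = -312)
√(3280/1721 + g(c(-6))) = √(3280/1721 - 312) = √(-533672/1721) = 2*I*√229612378/1721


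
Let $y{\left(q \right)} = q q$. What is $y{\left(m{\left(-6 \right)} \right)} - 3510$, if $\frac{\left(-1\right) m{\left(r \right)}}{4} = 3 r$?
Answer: $1674$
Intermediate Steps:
$m{\left(r \right)} = - 12 r$ ($m{\left(r \right)} = - 4 \cdot 3 r = - 12 r$)
$y{\left(q \right)} = q^{2}$
$y{\left(m{\left(-6 \right)} \right)} - 3510 = \left(\left(-12\right) \left(-6\right)\right)^{2} - 3510 = 72^{2} - 3510 = 5184 - 3510 = 1674$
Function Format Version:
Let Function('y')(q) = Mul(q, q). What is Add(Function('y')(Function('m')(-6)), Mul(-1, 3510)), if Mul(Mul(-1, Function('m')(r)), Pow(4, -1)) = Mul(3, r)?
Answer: 1674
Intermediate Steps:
Function('m')(r) = Mul(-12, r) (Function('m')(r) = Mul(-4, Mul(3, r)) = Mul(-12, r))
Function('y')(q) = Pow(q, 2)
Add(Function('y')(Function('m')(-6)), Mul(-1, 3510)) = Add(Pow(Mul(-12, -6), 2), Mul(-1, 3510)) = Add(Pow(72, 2), -3510) = Add(5184, -3510) = 1674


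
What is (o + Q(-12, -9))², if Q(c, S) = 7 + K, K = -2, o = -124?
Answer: 14161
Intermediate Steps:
Q(c, S) = 5 (Q(c, S) = 7 - 2 = 5)
(o + Q(-12, -9))² = (-124 + 5)² = (-119)² = 14161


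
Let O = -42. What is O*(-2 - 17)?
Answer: 798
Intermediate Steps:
O*(-2 - 17) = -42*(-2 - 17) = -42*(-19) = 798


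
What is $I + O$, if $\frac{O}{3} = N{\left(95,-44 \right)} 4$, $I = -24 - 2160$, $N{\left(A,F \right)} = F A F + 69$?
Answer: $2205684$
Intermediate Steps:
$N{\left(A,F \right)} = 69 + A F^{2}$ ($N{\left(A,F \right)} = A F F + 69 = A F^{2} + 69 = 69 + A F^{2}$)
$I = -2184$ ($I = -24 - 2160 = -2184$)
$O = 2207868$ ($O = 3 \left(69 + 95 \left(-44\right)^{2}\right) 4 = 3 \left(69 + 95 \cdot 1936\right) 4 = 3 \left(69 + 183920\right) 4 = 3 \cdot 183989 \cdot 4 = 3 \cdot 735956 = 2207868$)
$I + O = -2184 + 2207868 = 2205684$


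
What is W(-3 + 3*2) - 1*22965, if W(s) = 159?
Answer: -22806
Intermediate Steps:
W(-3 + 3*2) - 1*22965 = 159 - 1*22965 = 159 - 22965 = -22806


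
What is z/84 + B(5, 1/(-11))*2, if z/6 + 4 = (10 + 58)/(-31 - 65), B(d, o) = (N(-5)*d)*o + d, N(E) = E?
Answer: 52517/3696 ≈ 14.209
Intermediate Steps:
B(d, o) = d - 5*d*o (B(d, o) = (-5*d)*o + d = -5*d*o + d = d - 5*d*o)
z = -113/4 (z = -24 + 6*((10 + 58)/(-31 - 65)) = -24 + 6*(68/(-96)) = -24 + 6*(68*(-1/96)) = -24 + 6*(-17/24) = -24 - 17/4 = -113/4 ≈ -28.250)
z/84 + B(5, 1/(-11))*2 = -113/4/84 + (5*(1 - 5/(-11)))*2 = -113/4*1/84 + (5*(1 - 5*(-1/11)))*2 = -113/336 + (5*(1 + 5/11))*2 = -113/336 + (5*(16/11))*2 = -113/336 + (80/11)*2 = -113/336 + 160/11 = 52517/3696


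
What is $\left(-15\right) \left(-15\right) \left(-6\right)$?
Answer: $-1350$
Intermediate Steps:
$\left(-15\right) \left(-15\right) \left(-6\right) = 225 \left(-6\right) = -1350$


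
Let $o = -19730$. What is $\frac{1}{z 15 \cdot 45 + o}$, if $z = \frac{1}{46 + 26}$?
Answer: $- \frac{8}{157765} \approx -5.0708 \cdot 10^{-5}$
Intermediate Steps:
$z = \frac{1}{72} \approx 0.013889$
$\frac{1}{z 15 \cdot 45 + o} = \frac{1}{\frac{1}{72} \cdot 15 \cdot 45 - 19730} = \frac{1}{\frac{5}{24} \cdot 45 - 19730} = \frac{1}{\frac{75}{8} - 19730} = \frac{1}{- \frac{157765}{8}} = - \frac{8}{157765}$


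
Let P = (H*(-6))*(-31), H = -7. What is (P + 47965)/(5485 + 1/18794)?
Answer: 876984422/103085091 ≈ 8.5074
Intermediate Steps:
P = -1302 (P = -7*(-6)*(-31) = 42*(-31) = -1302)
(P + 47965)/(5485 + 1/18794) = (-1302 + 47965)/(5485 + 1/18794) = 46663/(5485 + 1/18794) = 46663/(103085091/18794) = 46663*(18794/103085091) = 876984422/103085091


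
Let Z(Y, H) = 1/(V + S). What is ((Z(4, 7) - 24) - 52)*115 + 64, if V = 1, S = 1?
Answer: -17237/2 ≈ -8618.5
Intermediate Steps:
Z(Y, H) = ½ (Z(Y, H) = 1/(1 + 1) = 1/2 = ½)
((Z(4, 7) - 24) - 52)*115 + 64 = ((½ - 24) - 52)*115 + 64 = (-47/2 - 52)*115 + 64 = -151/2*115 + 64 = -17365/2 + 64 = -17237/2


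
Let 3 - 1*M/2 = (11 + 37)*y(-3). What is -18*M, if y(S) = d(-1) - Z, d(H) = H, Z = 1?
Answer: -3564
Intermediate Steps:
y(S) = -2 (y(S) = -1 - 1*1 = -1 - 1 = -2)
M = 198 (M = 6 - 2*(11 + 37)*(-2) = 6 - 96*(-2) = 6 - 2*(-96) = 6 + 192 = 198)
-18*M = -18*198 = -3564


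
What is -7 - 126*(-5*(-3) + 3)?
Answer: -2275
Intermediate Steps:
-7 - 126*(-5*(-3) + 3) = -7 - 126*(15 + 3) = -7 - 126*18 = -7 - 63*36 = -7 - 2268 = -2275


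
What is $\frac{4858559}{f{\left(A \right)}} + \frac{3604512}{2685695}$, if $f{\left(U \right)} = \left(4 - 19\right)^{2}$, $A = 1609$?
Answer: $\frac{2609883725741}{120856275} \approx 21595.0$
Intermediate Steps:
$f{\left(U \right)} = 225$ ($f{\left(U \right)} = \left(-15\right)^{2} = 225$)
$\frac{4858559}{f{\left(A \right)}} + \frac{3604512}{2685695} = \frac{4858559}{225} + \frac{3604512}{2685695} = \frac{2609883725741}{120856275}$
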